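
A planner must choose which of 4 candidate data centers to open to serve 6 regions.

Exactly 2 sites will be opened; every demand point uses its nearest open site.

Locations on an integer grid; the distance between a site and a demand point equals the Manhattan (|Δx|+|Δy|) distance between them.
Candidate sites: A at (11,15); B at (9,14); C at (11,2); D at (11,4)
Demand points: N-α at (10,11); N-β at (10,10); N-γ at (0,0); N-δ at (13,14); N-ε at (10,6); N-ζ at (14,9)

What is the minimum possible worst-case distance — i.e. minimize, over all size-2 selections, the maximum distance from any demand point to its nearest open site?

Open {A, C}.
  Farthest demand point is N-γ at distance 13 (to C); all others are ≤ 13.
With {B, C} the worst case is 13.
With {C, D} the worst case is 13.
No size-2 selection achieves below 13.

13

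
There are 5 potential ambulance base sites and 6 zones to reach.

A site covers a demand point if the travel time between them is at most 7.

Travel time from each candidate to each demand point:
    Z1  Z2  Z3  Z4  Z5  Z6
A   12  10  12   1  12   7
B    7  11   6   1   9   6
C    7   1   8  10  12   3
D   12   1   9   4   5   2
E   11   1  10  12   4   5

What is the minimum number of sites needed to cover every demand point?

2

Coverage sets (demand points within 7 of each site):
  A: {Z4, Z6}
  B: {Z1, Z3, Z4, Z6}
  C: {Z1, Z2, Z6}
  D: {Z2, Z4, Z5, Z6}
  E: {Z2, Z5, Z6}
No single site covers all 6 demand points.
But {B, D} covers everything, so the minimum is 2.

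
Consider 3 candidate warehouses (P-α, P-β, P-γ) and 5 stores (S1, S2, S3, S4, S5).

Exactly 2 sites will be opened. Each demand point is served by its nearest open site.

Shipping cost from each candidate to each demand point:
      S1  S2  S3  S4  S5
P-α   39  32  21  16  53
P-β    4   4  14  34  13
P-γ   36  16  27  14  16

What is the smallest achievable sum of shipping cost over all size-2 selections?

Open {P-β, P-γ}.
  S1→P-β 4, S2→P-β 4, S3→P-β 14, S4→P-γ 14, S5→P-β 13  ⇒ total 49.
Compare {P-α, P-β}: total 51.
Compare {P-α, P-γ}: total 103.

49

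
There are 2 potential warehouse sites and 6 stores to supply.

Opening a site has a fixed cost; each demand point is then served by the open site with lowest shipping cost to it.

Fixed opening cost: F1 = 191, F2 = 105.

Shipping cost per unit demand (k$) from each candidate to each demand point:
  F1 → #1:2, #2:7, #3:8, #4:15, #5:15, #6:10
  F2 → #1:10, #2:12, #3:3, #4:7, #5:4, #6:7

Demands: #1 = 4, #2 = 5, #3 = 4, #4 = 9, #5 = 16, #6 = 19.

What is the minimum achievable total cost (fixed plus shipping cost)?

Open {F2}: assign each demand point to its cheapest open site.
  #1→F2 4×10=40, #2→F2 5×12=60, #3→F2 4×3=12, #4→F2 9×7=63, #5→F2 16×4=64, #6→F2 19×7=133
  shipping cost 372, fixed 105 → total 477.
Compare {F1, F2}: shipping cost 315 + fixed 296 = 611.
Compare {F1}: shipping cost 640 + fixed 191 = 831.

477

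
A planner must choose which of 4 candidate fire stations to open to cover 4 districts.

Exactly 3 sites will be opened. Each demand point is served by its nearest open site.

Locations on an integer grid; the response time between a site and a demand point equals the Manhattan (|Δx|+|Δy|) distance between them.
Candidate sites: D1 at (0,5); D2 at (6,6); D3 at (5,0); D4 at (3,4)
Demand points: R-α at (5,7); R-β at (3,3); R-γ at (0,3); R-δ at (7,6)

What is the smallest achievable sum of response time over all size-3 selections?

Open {D1, D2, D4}.
  R-α→D2 2, R-β→D4 1, R-γ→D1 2, R-δ→D2 1  ⇒ total 6.
Compare {D2, D3, D4}: total 8.
Compare {D1, D2, D3}: total 10.
No size-3 selection does better; minimum is 6.

6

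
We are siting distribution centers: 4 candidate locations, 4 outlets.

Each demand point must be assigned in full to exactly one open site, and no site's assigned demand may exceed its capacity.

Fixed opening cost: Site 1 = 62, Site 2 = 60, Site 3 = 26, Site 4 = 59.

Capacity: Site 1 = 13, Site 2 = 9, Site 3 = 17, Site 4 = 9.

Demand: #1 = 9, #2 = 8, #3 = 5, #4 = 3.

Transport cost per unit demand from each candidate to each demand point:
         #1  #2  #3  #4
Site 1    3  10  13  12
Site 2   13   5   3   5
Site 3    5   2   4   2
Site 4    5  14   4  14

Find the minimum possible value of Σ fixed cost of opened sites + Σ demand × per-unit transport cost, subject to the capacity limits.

157

Open {Site 1, Site 3}; cheapest assignment that respects the capacities:
  Site 1 (cap 13, load 9): #1 — cost 9×3 = 27
  Site 3 (cap 17, load 16): #2, #3, #4 — cost 8×2 + 5×4 + 3×2 = 42
  Shipping 69, fixed 88 → total 157.
  Any other capacity-feasible assignment to {Site 1, Site 3} ships for at least 69.
Compare {Site 3, Site 4}: its best feasible assignment gives total 172.
Compare {Site 2, Site 3}: its best feasible assignment gives total 177.
Every other set of open sites that can feasibly serve all demand totals ≥ 172 even under its best assignment. Minimum: 157.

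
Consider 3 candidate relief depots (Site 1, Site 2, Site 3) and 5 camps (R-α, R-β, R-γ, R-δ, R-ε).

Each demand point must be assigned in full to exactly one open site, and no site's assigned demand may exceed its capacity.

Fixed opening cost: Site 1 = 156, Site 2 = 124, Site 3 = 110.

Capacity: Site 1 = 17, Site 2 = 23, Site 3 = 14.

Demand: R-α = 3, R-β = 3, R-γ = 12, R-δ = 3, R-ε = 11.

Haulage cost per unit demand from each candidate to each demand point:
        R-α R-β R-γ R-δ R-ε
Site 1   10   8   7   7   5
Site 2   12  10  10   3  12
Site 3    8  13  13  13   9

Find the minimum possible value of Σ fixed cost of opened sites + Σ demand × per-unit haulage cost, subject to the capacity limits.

Open {Site 2, Site 3}; cheapest assignment that respects the capacities:
  Site 2 (cap 23, load 18): R-β, R-γ, R-δ — cost 3×10 + 12×10 + 3×3 = 159
  Site 3 (cap 14, load 14): R-α, R-ε — cost 3×8 + 11×9 = 123
  Shipping 282, fixed 234 → total 516.
  Any other capacity-feasible assignment to {Site 2, Site 3} ships for at least 282.
Compare {Site 1, Site 2}: its best feasible assignment gives total 518.
Compare {Site 1, Site 2, Site 3}: its best feasible assignment gives total 622.
Every other set of open sites that can feasibly serve all demand totals ≥ 518 even under its best assignment. Minimum: 516.

516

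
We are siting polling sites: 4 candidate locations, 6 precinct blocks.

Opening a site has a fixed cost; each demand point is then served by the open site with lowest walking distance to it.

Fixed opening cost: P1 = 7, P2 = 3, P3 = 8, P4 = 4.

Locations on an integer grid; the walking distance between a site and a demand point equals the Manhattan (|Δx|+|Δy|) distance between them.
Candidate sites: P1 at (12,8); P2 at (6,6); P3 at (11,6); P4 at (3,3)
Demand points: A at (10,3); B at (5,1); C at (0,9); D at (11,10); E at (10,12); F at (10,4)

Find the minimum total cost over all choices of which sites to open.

Open {P3, P4}: assign each demand point to its cheapest open site.
  A→P3 4, B→P4 4, C→P4 9, D→P3 4, E→P3 7, F→P3 3
  walking distance 31, fixed 12 → total 43.
Compare {P2, P3}: walking distance 33 + fixed 11 = 44.
Compare {P1, P4}: walking distance 35 + fixed 11 = 46.
Compare {P2, P3, P4}: walking distance 31 + fixed 15 = 46.
All other subsets cost ≥ 44. Minimum total cost: 43.

43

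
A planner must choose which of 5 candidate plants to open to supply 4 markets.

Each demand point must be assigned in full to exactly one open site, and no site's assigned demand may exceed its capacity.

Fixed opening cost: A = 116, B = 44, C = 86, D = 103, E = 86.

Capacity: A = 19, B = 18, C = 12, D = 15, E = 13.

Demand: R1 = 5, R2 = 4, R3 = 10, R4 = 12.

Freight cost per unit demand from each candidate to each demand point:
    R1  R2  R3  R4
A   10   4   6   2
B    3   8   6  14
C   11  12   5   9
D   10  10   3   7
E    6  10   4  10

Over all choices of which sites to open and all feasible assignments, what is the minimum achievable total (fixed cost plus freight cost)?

Open {A, B}; cheapest assignment that respects the capacities:
  A (cap 19, load 16): R2, R4 — cost 4×4 + 12×2 = 40
  B (cap 18, load 15): R1, R3 — cost 5×3 + 10×6 = 75
  Shipping 115, fixed 160 → total 275.
  Any other capacity-feasible assignment to {A, B} ships for at least 115.
Compare {A, D}: its best feasible assignment gives total 339.
Compare {A, B, E}: its best feasible assignment gives total 341.
Every other set of open sites that can feasibly serve all demand totals ≥ 339 even under its best assignment. Minimum: 275.

275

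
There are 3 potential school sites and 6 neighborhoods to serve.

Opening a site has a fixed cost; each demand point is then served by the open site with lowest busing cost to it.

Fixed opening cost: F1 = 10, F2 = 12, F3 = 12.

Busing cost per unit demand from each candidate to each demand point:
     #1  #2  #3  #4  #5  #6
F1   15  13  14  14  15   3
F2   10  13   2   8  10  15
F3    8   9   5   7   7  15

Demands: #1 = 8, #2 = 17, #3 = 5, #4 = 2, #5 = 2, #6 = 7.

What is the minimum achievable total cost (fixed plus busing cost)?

310

Open {F1, F2, F3}: assign each demand point to its cheapest open site.
  #1→F3 8×8=64, #2→F3 17×9=153, #3→F2 5×2=10, #4→F3 2×7=14, #5→F3 2×7=14, #6→F1 7×3=21
  busing cost 276, fixed 34 → total 310.
Compare {F1, F3}: busing cost 291 + fixed 22 = 313.
Compare {F2, F3}: busing cost 360 + fixed 24 = 384.
Compare {F3}: busing cost 375 + fixed 12 = 387.
All other subsets cost ≥ 313. Minimum total cost: 310.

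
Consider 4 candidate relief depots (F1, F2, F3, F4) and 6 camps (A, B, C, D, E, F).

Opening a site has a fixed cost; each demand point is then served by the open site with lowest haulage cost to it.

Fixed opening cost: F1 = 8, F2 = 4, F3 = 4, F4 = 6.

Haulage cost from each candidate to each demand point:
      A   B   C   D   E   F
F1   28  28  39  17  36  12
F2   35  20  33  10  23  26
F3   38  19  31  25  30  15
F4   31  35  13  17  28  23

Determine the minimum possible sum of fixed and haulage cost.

124

Open {F1, F2, F4}: assign each demand point to its cheapest open site.
  A→F1 28, B→F2 20, C→F4 13, D→F2 10, E→F2 23, F→F1 12
  haulage cost 106, fixed 18 → total 124.
Compare {F2, F3, F4}: haulage cost 111 + fixed 14 = 125.
Compare {F1, F2, F3, F4}: haulage cost 105 + fixed 22 = 127.
Compare {F2, F4}: haulage cost 120 + fixed 10 = 130.
All other subsets cost ≥ 125. Minimum total cost: 124.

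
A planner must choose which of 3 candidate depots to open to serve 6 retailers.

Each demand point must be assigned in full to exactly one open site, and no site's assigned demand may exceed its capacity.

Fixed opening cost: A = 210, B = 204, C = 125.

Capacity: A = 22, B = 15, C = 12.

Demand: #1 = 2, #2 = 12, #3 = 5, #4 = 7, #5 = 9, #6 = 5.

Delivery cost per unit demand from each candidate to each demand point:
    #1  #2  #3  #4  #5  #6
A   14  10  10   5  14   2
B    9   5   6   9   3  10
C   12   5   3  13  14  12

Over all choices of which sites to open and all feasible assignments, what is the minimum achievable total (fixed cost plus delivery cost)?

Open {A, B, C}; cheapest assignment that respects the capacities:
  A (cap 22, load 14): #1, #4, #6 — cost 2×14 + 7×5 + 5×2 = 73
  B (cap 15, load 14): #3, #5 — cost 5×6 + 9×3 = 57
  C (cap 12, load 12): #2 — cost 12×5 = 60
  Shipping 190, fixed 539 → total 729.
  Any other capacity-feasible assignment to {A, B, C} ships for at least 190.
Total demand is 40 and no other set of sites has combined capacity ≥ 40, so {A, B, C} is the only feasible choice of open sites. Minimum: 729.

729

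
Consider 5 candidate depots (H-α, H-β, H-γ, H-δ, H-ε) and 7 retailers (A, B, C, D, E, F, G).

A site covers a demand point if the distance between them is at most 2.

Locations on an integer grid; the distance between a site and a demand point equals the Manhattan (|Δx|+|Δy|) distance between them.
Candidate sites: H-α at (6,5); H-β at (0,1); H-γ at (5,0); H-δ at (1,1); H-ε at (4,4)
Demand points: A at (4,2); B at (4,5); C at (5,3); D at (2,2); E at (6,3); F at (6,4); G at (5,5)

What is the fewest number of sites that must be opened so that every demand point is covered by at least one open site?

Coverage sets (demand points within 2 of each site):
  H-α: {B, E, F, G}
  H-β: {}
  H-γ: {}
  H-δ: {D}
  H-ε: {A, B, C, F, G}
No 2 sites suffice: every size-2 union leaves at least one demand point uncovered.
But {H-α, H-δ, H-ε} covers everything, so the minimum is 3.

3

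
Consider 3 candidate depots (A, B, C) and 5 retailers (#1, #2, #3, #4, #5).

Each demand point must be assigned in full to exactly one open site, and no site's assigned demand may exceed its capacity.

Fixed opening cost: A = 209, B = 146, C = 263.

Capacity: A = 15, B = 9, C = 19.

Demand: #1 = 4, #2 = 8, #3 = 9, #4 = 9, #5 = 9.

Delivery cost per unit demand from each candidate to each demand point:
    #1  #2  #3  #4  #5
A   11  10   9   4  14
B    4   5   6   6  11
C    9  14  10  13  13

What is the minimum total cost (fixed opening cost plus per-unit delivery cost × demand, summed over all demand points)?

945

Open {A, B, C}; cheapest assignment that respects the capacities:
  A (cap 15, load 13): #1, #4 — cost 4×11 + 9×4 = 80
  B (cap 9, load 8): #2 — cost 8×5 = 40
  C (cap 19, load 18): #3, #5 — cost 9×10 + 9×13 = 207
  Shipping 327, fixed 618 → total 945.
  Any other capacity-feasible assignment to {A, B, C} ships for at least 327.
Total demand is 39 and no other set of sites has combined capacity ≥ 39, so {A, B, C} is the only feasible choice of open sites. Minimum: 945.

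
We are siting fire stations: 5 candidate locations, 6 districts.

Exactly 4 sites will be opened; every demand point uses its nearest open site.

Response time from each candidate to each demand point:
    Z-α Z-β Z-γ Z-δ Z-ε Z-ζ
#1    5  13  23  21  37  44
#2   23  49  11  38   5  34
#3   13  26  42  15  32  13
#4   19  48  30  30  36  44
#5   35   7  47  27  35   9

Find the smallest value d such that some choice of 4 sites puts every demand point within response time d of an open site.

15

Open {#1, #2, #3, #4}.
  Farthest demand point is Z-δ at response time 15 (to #3); all others are ≤ 15.
With {#1, #2, #3, #5} the worst case is 15.
With {#2, #3, #4, #5} the worst case is 15.
No size-4 selection achieves below 15.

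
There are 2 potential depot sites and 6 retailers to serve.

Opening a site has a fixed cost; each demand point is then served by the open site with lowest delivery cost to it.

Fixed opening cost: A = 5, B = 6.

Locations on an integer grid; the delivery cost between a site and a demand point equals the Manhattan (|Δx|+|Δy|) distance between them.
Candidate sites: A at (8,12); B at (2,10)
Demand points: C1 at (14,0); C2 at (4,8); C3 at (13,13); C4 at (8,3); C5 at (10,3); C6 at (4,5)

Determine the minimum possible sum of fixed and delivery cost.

Open {A, B}: assign each demand point to its cheapest open site.
  C1→A 18, C2→B 4, C3→A 6, C4→A 9, C5→A 11, C6→B 7
  delivery cost 55, fixed 11 → total 66.
Compare {A}: delivery cost 63 + fixed 5 = 68.
Compare {B}: delivery cost 75 + fixed 6 = 81.

66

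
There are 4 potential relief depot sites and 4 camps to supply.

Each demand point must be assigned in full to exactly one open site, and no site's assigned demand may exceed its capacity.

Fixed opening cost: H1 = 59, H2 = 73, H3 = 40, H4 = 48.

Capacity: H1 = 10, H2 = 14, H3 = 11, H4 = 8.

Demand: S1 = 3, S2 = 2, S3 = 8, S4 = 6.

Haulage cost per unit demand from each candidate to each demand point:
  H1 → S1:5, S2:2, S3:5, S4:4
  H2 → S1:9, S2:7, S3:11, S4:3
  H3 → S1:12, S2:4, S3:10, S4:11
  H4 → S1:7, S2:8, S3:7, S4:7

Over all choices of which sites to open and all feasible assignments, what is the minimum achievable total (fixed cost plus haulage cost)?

Open {H1, H2}; cheapest assignment that respects the capacities:
  H1 (cap 10, load 10): S2, S3 — cost 2×2 + 8×5 = 44
  H2 (cap 14, load 9): S1, S4 — cost 3×9 + 6×3 = 45
  Shipping 89, fixed 132 → total 221.
  Any other capacity-feasible assignment to {H1, H2} ships for at least 89.
Compare {H1, H3}: its best feasible assignment gives total 226.
Compare {H2, H4}: its best feasible assignment gives total 236.
Every other set of open sites that can feasibly serve all demand totals ≥ 226 even under its best assignment. Minimum: 221.

221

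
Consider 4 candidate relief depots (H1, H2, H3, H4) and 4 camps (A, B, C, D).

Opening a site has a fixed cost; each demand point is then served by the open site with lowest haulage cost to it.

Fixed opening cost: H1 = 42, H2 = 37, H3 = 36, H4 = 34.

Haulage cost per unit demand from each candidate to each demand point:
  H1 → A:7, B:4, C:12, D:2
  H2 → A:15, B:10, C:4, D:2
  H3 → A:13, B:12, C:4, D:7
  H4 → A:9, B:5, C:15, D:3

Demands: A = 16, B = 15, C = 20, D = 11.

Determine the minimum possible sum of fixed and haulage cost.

Open {H1, H3}: assign each demand point to its cheapest open site.
  A→H1 16×7=112, B→H1 15×4=60, C→H3 20×4=80, D→H1 11×2=22
  haulage cost 274, fixed 78 → total 352.
Compare {H1, H2}: haulage cost 274 + fixed 79 = 353.
Compare {H1, H3, H4}: haulage cost 274 + fixed 112 = 386.
Compare {H1, H2, H4}: haulage cost 274 + fixed 113 = 387.
All other subsets cost ≥ 353. Minimum total cost: 352.

352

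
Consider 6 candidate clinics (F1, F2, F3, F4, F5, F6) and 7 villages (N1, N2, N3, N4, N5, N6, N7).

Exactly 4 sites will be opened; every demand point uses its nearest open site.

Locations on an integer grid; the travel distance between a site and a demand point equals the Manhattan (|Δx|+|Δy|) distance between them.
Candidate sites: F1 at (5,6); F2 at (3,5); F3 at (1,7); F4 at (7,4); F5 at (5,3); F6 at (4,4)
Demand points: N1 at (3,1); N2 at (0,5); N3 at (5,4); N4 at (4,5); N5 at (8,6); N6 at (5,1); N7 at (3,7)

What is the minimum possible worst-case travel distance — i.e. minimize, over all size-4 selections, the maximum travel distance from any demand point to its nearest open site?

4

Open {F1, F2, F3, F5}.
  Farthest demand point is N1 at travel distance 4 (to F2); all others are ≤ 4.
With {F1, F2, F3, F6} the worst case is 4.
With {F1, F2, F4, F5} the worst case is 4.
No size-4 selection achieves below 4.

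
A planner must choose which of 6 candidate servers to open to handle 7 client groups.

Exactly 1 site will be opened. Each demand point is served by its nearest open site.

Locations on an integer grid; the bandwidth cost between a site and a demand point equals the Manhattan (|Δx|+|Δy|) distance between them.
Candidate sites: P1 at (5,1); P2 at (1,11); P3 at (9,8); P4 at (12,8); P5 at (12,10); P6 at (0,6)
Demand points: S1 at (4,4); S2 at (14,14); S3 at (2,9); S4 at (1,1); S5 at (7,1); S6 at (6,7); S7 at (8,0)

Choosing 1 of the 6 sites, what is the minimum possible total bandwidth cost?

54

Open {P1}.
  S1→P1 4, S2→P1 22, S3→P1 11, S4→P1 4, S5→P1 2, S6→P1 7, S7→P1 4  ⇒ total 54.
Compare {P3}: total 65.
Compare {P6}: total 72.
No size-1 selection does better; minimum is 54.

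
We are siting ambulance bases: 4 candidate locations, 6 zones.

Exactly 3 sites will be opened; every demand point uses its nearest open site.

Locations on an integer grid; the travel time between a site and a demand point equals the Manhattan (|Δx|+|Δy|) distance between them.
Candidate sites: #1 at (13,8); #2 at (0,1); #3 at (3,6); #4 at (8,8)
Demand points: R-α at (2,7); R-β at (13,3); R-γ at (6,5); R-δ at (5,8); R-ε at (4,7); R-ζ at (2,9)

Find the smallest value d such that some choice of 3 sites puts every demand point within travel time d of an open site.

Open {#1, #2, #3}.
  Farthest demand point is R-β at travel time 5 (to #1); all others are ≤ 5.
With {#1, #3, #4} the worst case is 5.
With {#1, #2, #4} the worst case is 7.
No size-3 selection achieves below 5.

5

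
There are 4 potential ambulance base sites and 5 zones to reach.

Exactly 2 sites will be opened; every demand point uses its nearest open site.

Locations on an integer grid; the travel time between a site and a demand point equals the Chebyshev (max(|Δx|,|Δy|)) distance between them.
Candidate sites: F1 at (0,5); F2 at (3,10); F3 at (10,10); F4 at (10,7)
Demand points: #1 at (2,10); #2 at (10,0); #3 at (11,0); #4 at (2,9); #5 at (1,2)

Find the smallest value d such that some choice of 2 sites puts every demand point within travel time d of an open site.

Open {F1, F4}.
  Farthest demand point is #2 at travel time 7 (to F4); all others are ≤ 7.
With {F2, F4} the worst case is 8.
With {F3, F4} the worst case is 9.
No size-2 selection achieves below 7.

7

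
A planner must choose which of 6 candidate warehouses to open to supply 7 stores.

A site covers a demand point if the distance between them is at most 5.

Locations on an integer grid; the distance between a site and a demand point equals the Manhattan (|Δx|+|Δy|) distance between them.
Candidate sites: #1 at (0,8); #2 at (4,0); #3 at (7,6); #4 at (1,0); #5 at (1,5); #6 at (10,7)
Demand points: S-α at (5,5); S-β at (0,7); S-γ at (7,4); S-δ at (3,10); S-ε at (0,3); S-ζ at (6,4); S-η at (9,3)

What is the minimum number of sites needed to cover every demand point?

2

Coverage sets (demand points within 5 of each site):
  #1: {S-β, S-δ, S-ε}
  #2: {}
  #3: {S-α, S-γ, S-ζ, S-η}
  #4: {S-ε}
  #5: {S-α, S-β, S-ε}
  #6: {S-η}
No single site covers all 7 demand points.
But {#1, #3} covers everything, so the minimum is 2.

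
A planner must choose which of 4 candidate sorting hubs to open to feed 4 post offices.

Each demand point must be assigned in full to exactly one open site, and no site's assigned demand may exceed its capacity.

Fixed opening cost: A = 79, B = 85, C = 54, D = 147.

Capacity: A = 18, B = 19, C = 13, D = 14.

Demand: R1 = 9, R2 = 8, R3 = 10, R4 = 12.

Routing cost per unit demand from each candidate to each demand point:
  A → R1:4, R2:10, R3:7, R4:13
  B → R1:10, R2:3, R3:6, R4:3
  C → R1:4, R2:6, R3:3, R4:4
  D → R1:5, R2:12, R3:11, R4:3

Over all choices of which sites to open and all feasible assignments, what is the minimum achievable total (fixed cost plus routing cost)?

Open {A, B, C}; cheapest assignment that respects the capacities:
  A (cap 18, load 9): R1 — cost 9×4 = 36
  B (cap 19, load 18): R2, R3 — cost 8×3 + 10×6 = 84
  C (cap 13, load 12): R4 — cost 12×4 = 48
  Shipping 168, fixed 218 → total 386.
  Any other capacity-feasible assignment to {A, B, C} ships for at least 168.
Compare {B, C, D}: its best feasible assignment gives total 442.
Compare {A, C, D}: its best feasible assignment gives total 462.
Every other set of open sites that can feasibly serve all demand totals ≥ 442 even under its best assignment. Minimum: 386.

386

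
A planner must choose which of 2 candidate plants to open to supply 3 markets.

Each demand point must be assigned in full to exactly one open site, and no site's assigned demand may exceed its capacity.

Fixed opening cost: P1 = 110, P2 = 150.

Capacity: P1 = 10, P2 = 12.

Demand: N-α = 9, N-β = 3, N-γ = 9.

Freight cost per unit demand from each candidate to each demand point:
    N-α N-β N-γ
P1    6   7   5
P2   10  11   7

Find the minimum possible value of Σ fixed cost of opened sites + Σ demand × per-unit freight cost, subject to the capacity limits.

410

Open {P1, P2}; cheapest assignment that respects the capacities:
  P1 (cap 10, load 9): N-α — cost 9×6 = 54
  P2 (cap 12, load 12): N-β, N-γ — cost 3×11 + 9×7 = 96
  Shipping 150, fixed 260 → total 410.
  Any other capacity-feasible assignment to {P1, P2} ships for at least 150.
Total demand is 21 and no other set of sites has combined capacity ≥ 21, so {P1, P2} is the only feasible choice of open sites. Minimum: 410.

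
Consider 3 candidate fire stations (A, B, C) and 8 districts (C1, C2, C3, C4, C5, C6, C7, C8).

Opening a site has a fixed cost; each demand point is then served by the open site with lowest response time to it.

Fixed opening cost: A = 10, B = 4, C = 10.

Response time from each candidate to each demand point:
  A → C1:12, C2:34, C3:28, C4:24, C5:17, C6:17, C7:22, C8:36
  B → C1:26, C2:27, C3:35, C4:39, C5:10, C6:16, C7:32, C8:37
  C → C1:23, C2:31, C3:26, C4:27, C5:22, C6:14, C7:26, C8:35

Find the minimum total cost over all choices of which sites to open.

189

Open {A, B}: assign each demand point to its cheapest open site.
  C1→A 12, C2→B 27, C3→A 28, C4→A 24, C5→B 10, C6→B 16, C7→A 22, C8→A 36
  response time 175, fixed 14 → total 189.
Compare {A, B, C}: response time 170 + fixed 24 = 194.
Compare {A}: response time 190 + fixed 10 = 200.
Compare {A, C}: response time 181 + fixed 20 = 201.
All other subsets cost ≥ 194. Minimum total cost: 189.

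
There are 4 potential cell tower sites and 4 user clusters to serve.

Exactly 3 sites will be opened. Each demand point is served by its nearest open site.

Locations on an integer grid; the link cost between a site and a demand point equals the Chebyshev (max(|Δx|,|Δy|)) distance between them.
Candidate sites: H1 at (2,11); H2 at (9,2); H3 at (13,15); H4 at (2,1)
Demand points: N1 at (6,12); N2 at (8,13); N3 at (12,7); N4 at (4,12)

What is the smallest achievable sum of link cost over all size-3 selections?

16

Open {H1, H2, H3}.
  N1→H1 4, N2→H3 5, N3→H2 5, N4→H1 2  ⇒ total 16.
Compare {H1, H2, H4}: total 17.
Compare {H1, H3, H4}: total 19.
No size-3 selection does better; minimum is 16.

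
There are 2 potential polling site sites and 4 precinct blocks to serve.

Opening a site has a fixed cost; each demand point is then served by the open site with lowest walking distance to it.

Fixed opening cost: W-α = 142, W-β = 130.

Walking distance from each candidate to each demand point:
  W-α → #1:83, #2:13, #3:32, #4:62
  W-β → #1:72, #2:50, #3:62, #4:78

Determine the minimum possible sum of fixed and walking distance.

Open {W-α}: assign each demand point to its cheapest open site.
  #1→W-α 83, #2→W-α 13, #3→W-α 32, #4→W-α 62
  walking distance 190, fixed 142 → total 332.
Compare {W-β}: walking distance 262 + fixed 130 = 392.
Compare {W-α, W-β}: walking distance 179 + fixed 272 = 451.

332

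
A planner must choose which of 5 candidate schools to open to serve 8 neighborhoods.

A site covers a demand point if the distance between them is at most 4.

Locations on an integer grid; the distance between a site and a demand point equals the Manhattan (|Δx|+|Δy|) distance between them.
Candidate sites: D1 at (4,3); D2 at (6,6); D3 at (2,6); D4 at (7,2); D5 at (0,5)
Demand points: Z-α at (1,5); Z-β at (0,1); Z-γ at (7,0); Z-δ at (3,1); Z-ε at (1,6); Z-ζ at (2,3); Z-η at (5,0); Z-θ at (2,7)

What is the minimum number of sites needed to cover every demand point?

3

Coverage sets (demand points within 4 of each site):
  D1: {Z-δ, Z-ζ, Z-η}
  D2: {}
  D3: {Z-α, Z-ε, Z-ζ, Z-θ}
  D4: {Z-γ, Z-η}
  D5: {Z-α, Z-β, Z-ε, Z-ζ, Z-θ}
No 2 sites suffice: every size-2 union leaves at least one demand point uncovered.
But {D1, D4, D5} covers everything, so the minimum is 3.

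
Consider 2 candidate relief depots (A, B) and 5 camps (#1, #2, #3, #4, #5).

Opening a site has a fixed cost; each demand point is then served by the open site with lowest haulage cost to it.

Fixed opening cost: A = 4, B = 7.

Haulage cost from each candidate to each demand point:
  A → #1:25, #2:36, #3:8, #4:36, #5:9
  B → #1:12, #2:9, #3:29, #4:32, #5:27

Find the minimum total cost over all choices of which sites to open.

81

Open {A, B}: assign each demand point to its cheapest open site.
  #1→B 12, #2→B 9, #3→A 8, #4→B 32, #5→A 9
  haulage cost 70, fixed 11 → total 81.
Compare {B}: haulage cost 109 + fixed 7 = 116.
Compare {A}: haulage cost 114 + fixed 4 = 118.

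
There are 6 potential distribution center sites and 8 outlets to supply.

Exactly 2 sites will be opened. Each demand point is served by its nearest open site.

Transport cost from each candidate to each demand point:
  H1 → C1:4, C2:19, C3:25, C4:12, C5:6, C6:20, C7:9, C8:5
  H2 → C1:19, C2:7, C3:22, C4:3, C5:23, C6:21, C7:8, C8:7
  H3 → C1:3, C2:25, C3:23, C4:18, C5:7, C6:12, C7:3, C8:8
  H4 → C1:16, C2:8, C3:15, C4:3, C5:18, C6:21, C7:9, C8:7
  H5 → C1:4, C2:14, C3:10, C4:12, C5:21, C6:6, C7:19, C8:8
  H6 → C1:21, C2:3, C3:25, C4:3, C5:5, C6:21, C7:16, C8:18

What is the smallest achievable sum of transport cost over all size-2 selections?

Open {H5, H6}.
  C1→H5 4, C2→H6 3, C3→H5 10, C4→H6 3, C5→H6 5, C6→H5 6, C7→H6 16, C8→H5 8  ⇒ total 55.
Compare {H3, H4}: total 58.
Compare {H3, H6}: total 60.
No size-2 selection does better; minimum is 55.

55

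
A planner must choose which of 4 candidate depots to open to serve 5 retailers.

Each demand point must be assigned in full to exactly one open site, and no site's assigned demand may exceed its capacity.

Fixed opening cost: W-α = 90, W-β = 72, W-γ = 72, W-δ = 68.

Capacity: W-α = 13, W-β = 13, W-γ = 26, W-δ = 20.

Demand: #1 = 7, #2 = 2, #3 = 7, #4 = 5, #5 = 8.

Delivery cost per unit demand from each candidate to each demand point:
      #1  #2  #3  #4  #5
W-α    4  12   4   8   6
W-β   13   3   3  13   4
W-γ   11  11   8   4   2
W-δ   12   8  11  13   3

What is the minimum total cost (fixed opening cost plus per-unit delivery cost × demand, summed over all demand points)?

Open {W-β, W-γ}; cheapest assignment that respects the capacities:
  W-β (cap 13, load 9): #2, #3 — cost 2×3 + 7×3 = 27
  W-γ (cap 26, load 20): #1, #4, #5 — cost 7×11 + 5×4 + 8×2 = 113
  Shipping 140, fixed 144 → total 284.
  Any other capacity-feasible assignment to {W-β, W-γ} ships for at least 140.
Compare {W-α, W-γ}: its best feasible assignment gives total 304.
Compare {W-α, W-β, W-γ}: its best feasible assignment gives total 325.
Every other set of open sites that can feasibly serve all demand totals ≥ 304 even under its best assignment. Minimum: 284.

284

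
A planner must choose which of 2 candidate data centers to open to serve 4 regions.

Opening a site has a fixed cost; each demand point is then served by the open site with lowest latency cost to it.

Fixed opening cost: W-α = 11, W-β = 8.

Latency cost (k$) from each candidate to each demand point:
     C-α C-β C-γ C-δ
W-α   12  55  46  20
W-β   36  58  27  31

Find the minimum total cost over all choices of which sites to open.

Open {W-α, W-β}: assign each demand point to its cheapest open site.
  C-α→W-α 12, C-β→W-α 55, C-γ→W-β 27, C-δ→W-α 20
  latency cost 114, fixed 19 → total 133.
Compare {W-α}: latency cost 133 + fixed 11 = 144.
Compare {W-β}: latency cost 152 + fixed 8 = 160.

133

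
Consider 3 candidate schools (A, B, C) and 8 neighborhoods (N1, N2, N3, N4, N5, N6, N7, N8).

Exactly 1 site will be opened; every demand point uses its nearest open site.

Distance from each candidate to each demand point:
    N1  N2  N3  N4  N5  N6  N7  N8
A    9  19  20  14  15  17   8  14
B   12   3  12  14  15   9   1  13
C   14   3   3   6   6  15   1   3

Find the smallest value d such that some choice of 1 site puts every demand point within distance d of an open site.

15

Open {B}.
  Farthest demand point is N5 at distance 15 (to B); all others are ≤ 15.
With {C} the worst case is 15.
With {A} the worst case is 20.
No size-1 selection achieves below 15.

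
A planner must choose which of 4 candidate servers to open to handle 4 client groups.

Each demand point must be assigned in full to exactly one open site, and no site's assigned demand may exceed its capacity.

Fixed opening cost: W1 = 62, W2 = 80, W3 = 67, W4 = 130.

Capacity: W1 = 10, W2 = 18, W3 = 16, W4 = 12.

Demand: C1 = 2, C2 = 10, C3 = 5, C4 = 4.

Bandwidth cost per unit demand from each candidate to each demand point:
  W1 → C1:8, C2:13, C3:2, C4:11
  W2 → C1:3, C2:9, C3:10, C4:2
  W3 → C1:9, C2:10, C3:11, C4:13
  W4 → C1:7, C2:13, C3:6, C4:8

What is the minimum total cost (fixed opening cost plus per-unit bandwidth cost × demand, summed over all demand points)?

Open {W1, W2}; cheapest assignment that respects the capacities:
  W1 (cap 10, load 5): C3 — cost 5×2 = 10
  W2 (cap 18, load 16): C1, C2, C4 — cost 2×3 + 10×9 + 4×2 = 104
  Shipping 114, fixed 142 → total 256.
  Any other capacity-feasible assignment to {W1, W2} ships for at least 114.
Compare {W1, W3}: its best feasible assignment gives total 301.
Compare {W2, W3}: its best feasible assignment gives total 306.
Every other set of open sites that can feasibly serve all demand totals ≥ 301 even under its best assignment. Minimum: 256.

256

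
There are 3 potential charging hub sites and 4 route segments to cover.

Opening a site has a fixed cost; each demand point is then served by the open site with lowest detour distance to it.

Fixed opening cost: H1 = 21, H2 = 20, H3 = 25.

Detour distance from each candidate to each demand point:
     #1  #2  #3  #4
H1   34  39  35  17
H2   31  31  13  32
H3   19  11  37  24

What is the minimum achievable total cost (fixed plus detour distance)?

Open {H2, H3}: assign each demand point to its cheapest open site.
  #1→H3 19, #2→H3 11, #3→H2 13, #4→H3 24
  detour distance 67, fixed 45 → total 112.
Compare {H3}: detour distance 91 + fixed 25 = 116.
Compare {H1, H2, H3}: detour distance 60 + fixed 66 = 126.
Compare {H2}: detour distance 107 + fixed 20 = 127.
All other subsets cost ≥ 116. Minimum total cost: 112.

112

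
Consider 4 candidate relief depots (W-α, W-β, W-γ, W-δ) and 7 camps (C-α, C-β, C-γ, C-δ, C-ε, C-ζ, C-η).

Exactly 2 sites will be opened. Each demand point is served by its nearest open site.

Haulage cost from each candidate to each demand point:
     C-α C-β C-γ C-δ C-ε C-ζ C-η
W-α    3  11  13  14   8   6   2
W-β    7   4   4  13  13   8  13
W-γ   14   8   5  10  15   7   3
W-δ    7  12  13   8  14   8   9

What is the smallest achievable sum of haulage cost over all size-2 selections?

40

Open {W-α, W-β}.
  C-α→W-α 3, C-β→W-β 4, C-γ→W-β 4, C-δ→W-β 13, C-ε→W-α 8, C-ζ→W-α 6, C-η→W-α 2  ⇒ total 40.
Compare {W-α, W-γ}: total 42.
Compare {W-β, W-γ}: total 48.
No size-2 selection does better; minimum is 40.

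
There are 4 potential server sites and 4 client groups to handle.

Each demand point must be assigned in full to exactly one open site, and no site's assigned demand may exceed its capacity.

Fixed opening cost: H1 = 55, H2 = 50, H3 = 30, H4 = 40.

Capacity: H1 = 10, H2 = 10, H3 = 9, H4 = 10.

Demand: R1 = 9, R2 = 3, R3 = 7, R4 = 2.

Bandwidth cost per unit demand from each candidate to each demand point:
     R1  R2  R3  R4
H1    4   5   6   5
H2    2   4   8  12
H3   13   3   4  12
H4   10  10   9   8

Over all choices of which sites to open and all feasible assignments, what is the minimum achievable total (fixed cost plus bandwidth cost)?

206

Open {H1, H2, H3}; cheapest assignment that respects the capacities:
  H1 (cap 10, load 5): R2, R4 — cost 3×5 + 2×5 = 25
  H2 (cap 10, load 9): R1 — cost 9×2 = 18
  H3 (cap 9, load 7): R3 — cost 7×4 = 28
  Shipping 71, fixed 135 → total 206.
  Any other capacity-feasible assignment to {H1, H2, H3} ships for at least 71.
Compare {H2, H3, H4}: its best feasible assignment gives total 212.
Compare {H1, H3, H4}: its best feasible assignment gives total 235.
Every other set of open sites that can feasibly serve all demand totals ≥ 212 even under its best assignment. Minimum: 206.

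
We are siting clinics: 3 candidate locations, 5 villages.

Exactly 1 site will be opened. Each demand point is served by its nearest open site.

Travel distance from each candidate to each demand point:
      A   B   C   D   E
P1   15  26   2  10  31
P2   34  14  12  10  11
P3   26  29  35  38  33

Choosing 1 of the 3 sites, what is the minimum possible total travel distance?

81

Open {P2}.
  A→P2 34, B→P2 14, C→P2 12, D→P2 10, E→P2 11  ⇒ total 81.
Compare {P1}: total 84.
Compare {P3}: total 161.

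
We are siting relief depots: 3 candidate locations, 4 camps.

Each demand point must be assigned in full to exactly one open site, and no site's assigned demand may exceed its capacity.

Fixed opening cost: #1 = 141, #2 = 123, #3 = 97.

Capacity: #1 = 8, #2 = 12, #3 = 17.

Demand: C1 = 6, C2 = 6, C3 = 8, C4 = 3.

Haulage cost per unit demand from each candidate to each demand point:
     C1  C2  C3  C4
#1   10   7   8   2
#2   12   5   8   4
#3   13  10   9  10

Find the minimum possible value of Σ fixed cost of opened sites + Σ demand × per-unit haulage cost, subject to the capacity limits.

Open {#2, #3}; cheapest assignment that respects the capacities:
  #2 (cap 12, load 9): C2, C4 — cost 6×5 + 3×4 = 42
  #3 (cap 17, load 14): C1, C3 — cost 6×13 + 8×9 = 150
  Shipping 192, fixed 220 → total 412.
  Any other capacity-feasible assignment to {#2, #3} ships for at least 192.
Compare {#1, #3}: its best feasible assignment gives total 460.
Compare {#1, #2, #3}: its best feasible assignment gives total 535.
Every other set of open sites that can feasibly serve all demand totals ≥ 460 even under its best assignment. Minimum: 412.

412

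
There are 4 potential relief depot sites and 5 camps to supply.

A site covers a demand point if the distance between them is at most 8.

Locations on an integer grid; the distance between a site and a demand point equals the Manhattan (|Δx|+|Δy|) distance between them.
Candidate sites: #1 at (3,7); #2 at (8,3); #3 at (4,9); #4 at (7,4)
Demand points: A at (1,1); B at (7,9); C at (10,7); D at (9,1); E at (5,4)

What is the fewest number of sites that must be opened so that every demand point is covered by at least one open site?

Coverage sets (demand points within 8 of each site):
  #1: {A, B, C, E}
  #2: {B, C, D, E}
  #3: {B, C, E}
  #4: {B, C, D, E}
No single site covers all 5 demand points.
But {#1, #2} covers everything, so the minimum is 2.

2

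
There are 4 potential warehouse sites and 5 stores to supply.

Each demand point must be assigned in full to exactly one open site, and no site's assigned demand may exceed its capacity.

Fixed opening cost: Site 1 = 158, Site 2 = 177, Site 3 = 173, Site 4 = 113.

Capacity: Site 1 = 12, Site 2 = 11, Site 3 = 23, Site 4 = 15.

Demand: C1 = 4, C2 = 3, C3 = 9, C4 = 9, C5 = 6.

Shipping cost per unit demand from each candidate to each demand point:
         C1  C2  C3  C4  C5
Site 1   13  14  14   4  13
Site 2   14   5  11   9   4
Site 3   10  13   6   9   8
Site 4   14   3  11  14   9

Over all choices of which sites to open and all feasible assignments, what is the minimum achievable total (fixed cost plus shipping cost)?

524

Open {Site 3, Site 4}; cheapest assignment that respects the capacities:
  Site 3 (cap 23, load 22): C1, C3, C4 — cost 4×10 + 9×6 + 9×9 = 175
  Site 4 (cap 15, load 9): C2, C5 — cost 3×3 + 6×9 = 63
  Shipping 238, fixed 286 → total 524.
  Any other capacity-feasible assignment to {Site 3, Site 4} ships for at least 238.
Compare {Site 1, Site 3}: its best feasible assignment gives total 548.
Compare {Site 2, Site 3}: its best feasible assignment gives total 564.
Every other set of open sites that can feasibly serve all demand totals ≥ 548 even under its best assignment. Minimum: 524.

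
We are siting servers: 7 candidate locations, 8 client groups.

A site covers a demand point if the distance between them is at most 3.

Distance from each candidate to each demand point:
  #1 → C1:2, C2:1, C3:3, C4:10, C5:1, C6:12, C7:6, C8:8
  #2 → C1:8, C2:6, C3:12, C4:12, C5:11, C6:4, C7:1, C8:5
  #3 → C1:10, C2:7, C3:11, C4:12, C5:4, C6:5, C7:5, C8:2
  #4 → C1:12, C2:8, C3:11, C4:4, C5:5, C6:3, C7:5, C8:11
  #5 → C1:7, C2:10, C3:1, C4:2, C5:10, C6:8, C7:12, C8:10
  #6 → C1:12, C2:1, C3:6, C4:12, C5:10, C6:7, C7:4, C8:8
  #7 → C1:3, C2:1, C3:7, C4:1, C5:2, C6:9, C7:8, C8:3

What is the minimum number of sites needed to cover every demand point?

4

Coverage sets (demand points within 3 of each site):
  #1: {C1, C2, C3, C5}
  #2: {C7}
  #3: {C8}
  #4: {C6}
  #5: {C3, C4}
  #6: {C2}
  #7: {C1, C2, C4, C5, C8}
No 3 sites suffice: every size-3 union leaves at least one demand point uncovered.
But {#1, #2, #4, #7} covers everything, so the minimum is 4.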